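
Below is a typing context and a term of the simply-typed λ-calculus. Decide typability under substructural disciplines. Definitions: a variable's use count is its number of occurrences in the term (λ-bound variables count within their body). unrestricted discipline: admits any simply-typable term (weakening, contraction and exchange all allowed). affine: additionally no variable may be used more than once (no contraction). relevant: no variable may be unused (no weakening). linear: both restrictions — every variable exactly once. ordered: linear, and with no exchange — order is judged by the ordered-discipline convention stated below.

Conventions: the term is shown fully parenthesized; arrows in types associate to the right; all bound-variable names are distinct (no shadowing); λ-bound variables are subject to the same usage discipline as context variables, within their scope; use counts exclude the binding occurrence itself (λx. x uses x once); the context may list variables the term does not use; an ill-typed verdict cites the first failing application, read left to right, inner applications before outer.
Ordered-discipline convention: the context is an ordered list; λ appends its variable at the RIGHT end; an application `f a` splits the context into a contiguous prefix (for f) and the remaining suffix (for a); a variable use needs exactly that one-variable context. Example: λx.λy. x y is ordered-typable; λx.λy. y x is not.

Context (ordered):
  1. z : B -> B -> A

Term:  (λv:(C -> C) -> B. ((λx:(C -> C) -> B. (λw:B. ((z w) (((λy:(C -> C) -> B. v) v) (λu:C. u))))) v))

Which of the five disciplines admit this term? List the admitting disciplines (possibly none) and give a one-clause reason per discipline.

admitted in: unrestricted
use counts: z: 1; v (λ-bound): 3; x (λ-bound): 0; w (λ-bound): 1; y (λ-bound): 0; u (λ-bound): 1
use order (left to right): z, w, v, v, u, v
typing: ✓ — ((C -> C) -> B) -> B -> A
ordered: ✗, uses contraction: v ×3; unused: x, y — weakening required
linear: ✗, uses contraction: v ×3; unused: x, y — weakening required
affine: ✗, uses contraction: v ×3
relevant: ✗, unused: x, y — weakening required
unrestricted: ✓, simply typable at ((C -> C) -> B) -> B -> A; W, C, E all held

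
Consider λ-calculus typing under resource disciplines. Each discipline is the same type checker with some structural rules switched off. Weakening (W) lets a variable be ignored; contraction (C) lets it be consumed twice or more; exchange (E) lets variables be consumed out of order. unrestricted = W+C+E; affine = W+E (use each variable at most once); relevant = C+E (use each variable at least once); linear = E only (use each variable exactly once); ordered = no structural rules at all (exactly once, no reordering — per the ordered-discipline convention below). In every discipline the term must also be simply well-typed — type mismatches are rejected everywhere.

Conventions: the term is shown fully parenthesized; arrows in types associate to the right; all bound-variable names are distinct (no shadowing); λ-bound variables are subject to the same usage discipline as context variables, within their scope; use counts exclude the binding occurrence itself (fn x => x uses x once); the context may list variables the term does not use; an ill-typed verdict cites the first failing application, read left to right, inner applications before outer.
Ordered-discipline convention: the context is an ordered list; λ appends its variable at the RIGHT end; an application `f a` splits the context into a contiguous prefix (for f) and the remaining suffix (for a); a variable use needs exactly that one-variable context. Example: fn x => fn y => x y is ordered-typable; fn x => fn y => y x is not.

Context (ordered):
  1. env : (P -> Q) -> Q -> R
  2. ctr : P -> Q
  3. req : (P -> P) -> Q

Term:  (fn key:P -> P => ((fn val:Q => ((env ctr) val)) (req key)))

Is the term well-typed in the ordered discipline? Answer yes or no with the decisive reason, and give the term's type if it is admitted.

yes — env, ctr, req, key, val once each; derivable with no W/C/E; term : (P -> P) -> R
counts: env=1; ctr=1; req=1; key (bound)=1; val (bound)=1
uses in reading order: env, ctr, val, req, key
typing: well-typed — term : (P -> P) -> R
across the five disciplines: ordered ✓, linear ✓, affine ✓, relevant ✓, unrestricted ✓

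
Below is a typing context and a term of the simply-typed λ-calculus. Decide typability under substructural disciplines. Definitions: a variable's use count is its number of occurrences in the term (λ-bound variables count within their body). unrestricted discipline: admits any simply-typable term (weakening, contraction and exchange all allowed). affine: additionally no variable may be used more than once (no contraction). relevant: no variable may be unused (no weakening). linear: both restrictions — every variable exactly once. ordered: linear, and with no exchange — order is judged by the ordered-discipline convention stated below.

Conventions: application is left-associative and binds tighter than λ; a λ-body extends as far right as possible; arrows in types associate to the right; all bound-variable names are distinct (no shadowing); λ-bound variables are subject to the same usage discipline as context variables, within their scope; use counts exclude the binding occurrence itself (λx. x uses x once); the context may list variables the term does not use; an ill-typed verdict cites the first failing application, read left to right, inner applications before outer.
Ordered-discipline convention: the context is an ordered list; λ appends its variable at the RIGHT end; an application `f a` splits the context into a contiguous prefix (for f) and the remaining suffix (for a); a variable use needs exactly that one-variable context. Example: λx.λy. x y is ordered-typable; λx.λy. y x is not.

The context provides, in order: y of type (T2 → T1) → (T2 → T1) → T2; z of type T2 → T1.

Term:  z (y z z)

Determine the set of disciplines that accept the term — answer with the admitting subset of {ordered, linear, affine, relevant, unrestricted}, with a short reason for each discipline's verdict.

admitted by: relevant, unrestricted
usage: y ×1; z ×3
uses in reading order: z, y, z, z
typing: well-typed at T1
ordered: ✗, z ×3 used more than once (contraction)
linear: ✗, z ×3 used more than once (contraction)
affine: ✗, z ×3 used more than once (contraction)
relevant: ✓, every one of y, z appears
unrestricted: ✓, type-checks (T1) and nothing is barred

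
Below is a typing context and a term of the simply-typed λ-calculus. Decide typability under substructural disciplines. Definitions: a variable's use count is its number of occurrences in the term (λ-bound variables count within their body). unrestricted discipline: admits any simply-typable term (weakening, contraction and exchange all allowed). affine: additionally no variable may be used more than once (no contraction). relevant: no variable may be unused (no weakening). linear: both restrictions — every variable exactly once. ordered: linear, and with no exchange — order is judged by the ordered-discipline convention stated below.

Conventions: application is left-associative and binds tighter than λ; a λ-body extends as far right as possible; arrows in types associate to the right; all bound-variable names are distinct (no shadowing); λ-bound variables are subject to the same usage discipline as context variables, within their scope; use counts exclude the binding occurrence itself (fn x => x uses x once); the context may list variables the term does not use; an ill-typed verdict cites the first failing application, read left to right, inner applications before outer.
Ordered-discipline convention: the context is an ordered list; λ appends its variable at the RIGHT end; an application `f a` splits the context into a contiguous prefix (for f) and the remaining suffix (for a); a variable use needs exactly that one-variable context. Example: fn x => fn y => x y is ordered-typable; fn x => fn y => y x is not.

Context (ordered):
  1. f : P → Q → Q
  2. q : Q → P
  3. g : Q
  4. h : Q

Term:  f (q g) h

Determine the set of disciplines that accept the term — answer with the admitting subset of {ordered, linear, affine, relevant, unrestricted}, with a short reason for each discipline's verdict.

accepted by: ordered, linear, affine, relevant, unrestricted
usage: f=1; q=1; g=1; h=1
order of uses: f, q, g, h
typing: well-typed at Q
ordered ✓ (one use each (f, q, g, h); ordered split holds)
linear ✓ (f, q, g, h: one use apiece)
affine ✓ (at most one use each (f, q, g, h))
relevant ✓ (f, q, g, h: all used, weakening unneeded)
unrestricted ✓ (typability at Q is all that's needed)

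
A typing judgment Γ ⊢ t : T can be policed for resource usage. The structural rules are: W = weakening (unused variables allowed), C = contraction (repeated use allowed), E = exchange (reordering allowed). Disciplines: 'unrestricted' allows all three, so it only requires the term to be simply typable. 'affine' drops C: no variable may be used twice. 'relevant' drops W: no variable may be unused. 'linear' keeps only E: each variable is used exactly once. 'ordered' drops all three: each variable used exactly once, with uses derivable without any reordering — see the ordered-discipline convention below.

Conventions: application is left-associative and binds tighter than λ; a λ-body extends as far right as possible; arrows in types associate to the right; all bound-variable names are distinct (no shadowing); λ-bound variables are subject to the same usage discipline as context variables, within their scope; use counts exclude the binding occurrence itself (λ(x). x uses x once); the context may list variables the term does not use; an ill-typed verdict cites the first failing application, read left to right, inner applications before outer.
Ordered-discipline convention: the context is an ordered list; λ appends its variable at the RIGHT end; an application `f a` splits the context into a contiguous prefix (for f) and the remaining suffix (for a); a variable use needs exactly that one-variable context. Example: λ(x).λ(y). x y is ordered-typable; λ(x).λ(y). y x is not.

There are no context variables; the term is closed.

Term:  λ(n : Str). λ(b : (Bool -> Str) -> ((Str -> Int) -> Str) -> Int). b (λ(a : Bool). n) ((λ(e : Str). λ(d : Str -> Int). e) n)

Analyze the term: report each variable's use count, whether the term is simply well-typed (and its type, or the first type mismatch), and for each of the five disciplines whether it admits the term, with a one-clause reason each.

counts: n (bound): 2; b (bound): 1; a (bound): 0; e (bound): 1; d (bound): 0
use order (left to right): b, n, e, n
typing: the term checks, with type Str -> ((Bool -> Str) -> ((Str -> Int) -> Str) -> Int) -> Int
ordered: ✗, n ×2 used more than once (contraction); needs weakening: a, d unused
linear: ✗, n ×2 used more than once (contraction); needs weakening: a, d unused
affine: ✗, n ×2 used more than once (contraction)
relevant: ✗, needs weakening: a, d unused
unrestricted: ✓, simply typable at Str -> ((Bool -> Str) -> ((Str -> Int) -> Str) -> Int) -> Int; W, C, E all held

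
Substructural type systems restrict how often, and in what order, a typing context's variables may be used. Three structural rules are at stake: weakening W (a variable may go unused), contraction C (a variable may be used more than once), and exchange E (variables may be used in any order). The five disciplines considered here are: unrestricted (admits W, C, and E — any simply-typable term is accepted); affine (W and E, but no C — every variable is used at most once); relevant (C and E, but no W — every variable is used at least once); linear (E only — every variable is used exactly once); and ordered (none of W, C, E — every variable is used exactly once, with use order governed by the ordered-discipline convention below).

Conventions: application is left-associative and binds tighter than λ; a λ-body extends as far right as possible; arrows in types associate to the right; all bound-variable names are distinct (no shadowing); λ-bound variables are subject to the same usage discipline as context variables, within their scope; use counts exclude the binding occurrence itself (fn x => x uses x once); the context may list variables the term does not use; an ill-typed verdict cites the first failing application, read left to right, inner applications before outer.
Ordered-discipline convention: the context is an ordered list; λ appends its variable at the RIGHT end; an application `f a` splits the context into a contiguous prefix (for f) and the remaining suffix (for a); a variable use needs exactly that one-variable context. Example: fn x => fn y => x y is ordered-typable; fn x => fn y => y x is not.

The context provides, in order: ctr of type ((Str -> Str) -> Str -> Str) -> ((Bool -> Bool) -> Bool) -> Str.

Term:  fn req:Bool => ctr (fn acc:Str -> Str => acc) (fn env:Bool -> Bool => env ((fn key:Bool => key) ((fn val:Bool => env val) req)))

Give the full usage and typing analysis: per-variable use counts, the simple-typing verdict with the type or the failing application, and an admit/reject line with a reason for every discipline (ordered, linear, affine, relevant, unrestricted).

counts: ctr: 1, req (λ-bound): 1, acc (λ-bound): 1, env (λ-bound): 2, key (λ-bound): 1, val (λ-bound): 1
left-to-right use order: ctr, acc, env, key, env, val, req
typing: well-typed at Bool -> Str
ordered: ✗ — repeated use of env ×2
linear: ✗ — repeated use of env ×2
affine: ✗ — repeated use of env ×2
relevant: ✓ — none of ctr, req, acc, env, key, val goes unused
unrestricted: ✓ — typability at Bool -> Str is all that's needed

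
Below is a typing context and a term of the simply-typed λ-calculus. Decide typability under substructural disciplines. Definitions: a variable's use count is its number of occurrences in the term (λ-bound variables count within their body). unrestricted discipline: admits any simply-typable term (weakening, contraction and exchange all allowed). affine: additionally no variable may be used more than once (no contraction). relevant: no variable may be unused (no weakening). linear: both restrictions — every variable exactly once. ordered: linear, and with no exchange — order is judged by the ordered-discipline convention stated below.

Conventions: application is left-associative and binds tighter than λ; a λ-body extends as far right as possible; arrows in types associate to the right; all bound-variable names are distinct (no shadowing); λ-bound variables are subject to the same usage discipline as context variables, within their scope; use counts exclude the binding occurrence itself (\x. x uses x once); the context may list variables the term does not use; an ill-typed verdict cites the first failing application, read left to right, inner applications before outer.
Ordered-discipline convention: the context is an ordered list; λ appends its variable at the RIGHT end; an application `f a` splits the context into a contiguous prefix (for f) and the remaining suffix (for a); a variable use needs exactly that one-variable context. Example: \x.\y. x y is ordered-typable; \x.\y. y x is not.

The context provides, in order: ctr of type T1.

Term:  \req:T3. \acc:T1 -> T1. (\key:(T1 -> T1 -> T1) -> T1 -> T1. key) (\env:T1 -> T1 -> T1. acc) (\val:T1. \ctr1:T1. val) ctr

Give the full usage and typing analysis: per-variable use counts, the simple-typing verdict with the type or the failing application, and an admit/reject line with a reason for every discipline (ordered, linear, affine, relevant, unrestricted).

variable uses: ctr: 1×; req [bound]: 0×; acc [bound]: 1×; key [bound]: 1×; env [bound]: 0×; val [bound]: 1×; ctr1 [bound]: 0×
order of uses: key, acc, val, ctr
typing: ✓ — T3 -> (T1 -> T1) -> T1
ordered: ✗, unused: req, env, ctr1 — weakening required
linear: ✗, unused: req, env, ctr1 — weakening required
affine: ✓, ctr, req, acc, key, env, val, ctr1: no repeats, contraction unneeded
relevant: ✗, unused: req, env, ctr1 — weakening required
unrestricted: ✓, simply typable at T3 -> (T1 -> T1) -> T1; W, C, E all held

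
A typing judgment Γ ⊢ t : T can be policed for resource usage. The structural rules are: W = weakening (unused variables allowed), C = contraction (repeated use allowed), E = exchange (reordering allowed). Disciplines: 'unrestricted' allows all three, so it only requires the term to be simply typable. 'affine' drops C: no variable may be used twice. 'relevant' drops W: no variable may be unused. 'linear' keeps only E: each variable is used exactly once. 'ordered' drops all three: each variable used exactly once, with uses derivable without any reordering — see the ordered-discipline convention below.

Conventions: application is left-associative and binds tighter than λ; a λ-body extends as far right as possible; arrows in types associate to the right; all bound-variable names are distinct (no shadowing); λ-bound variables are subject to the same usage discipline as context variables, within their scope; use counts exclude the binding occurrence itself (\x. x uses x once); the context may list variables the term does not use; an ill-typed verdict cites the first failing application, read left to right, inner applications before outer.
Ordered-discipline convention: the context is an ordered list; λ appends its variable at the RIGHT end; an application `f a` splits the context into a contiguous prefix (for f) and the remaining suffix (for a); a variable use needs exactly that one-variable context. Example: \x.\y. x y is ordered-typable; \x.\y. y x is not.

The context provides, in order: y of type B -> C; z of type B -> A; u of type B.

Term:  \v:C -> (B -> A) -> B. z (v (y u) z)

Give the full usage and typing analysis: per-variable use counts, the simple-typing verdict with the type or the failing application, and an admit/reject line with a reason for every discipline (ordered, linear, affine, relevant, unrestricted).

variable uses: y ×1; z ×2; u ×1; v [bound] ×1
left-to-right use order: z, v, y, u, z
typing: ✓ — (C -> (B -> A) -> B) -> A
ordered: ✗, repeated use of z ×2
linear: ✗, repeated use of z ×2
affine: ✗, repeated use of z ×2
relevant: ✓, at least one use each (y, z, u, v)
unrestricted: ✓, type-checks ((C -> (B -> A) -> B) -> A) and nothing is barred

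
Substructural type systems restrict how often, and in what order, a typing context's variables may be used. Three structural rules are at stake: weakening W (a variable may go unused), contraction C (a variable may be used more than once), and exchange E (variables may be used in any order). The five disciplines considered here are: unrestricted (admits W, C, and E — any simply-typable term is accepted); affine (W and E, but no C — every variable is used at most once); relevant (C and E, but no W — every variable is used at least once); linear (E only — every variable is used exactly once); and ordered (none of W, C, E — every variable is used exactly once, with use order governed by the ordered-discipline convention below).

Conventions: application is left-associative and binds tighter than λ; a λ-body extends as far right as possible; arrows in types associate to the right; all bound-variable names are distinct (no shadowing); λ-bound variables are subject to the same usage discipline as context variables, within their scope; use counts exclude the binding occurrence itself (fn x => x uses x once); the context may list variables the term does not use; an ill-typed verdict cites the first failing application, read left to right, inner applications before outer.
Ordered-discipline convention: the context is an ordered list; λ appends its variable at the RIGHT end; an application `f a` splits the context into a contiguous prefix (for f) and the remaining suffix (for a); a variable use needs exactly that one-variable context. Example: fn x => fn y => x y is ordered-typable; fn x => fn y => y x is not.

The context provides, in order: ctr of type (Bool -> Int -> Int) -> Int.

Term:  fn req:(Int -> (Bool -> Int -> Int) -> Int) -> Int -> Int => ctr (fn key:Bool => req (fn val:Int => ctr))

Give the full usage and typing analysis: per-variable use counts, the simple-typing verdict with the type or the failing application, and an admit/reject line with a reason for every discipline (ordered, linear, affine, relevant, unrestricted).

variable uses: ctr: 2, req (λ-bound): 1, key (λ-bound): 0, val (λ-bound): 0
order of uses: ctr, req, ctr
typing: well-typed — term : ((Int -> (Bool -> Int -> Int) -> Int) -> Int -> Int) -> Int
ordered ✗ (uses contraction: ctr ×2; needs weakening: key, val unused)
linear ✗ (uses contraction: ctr ×2; needs weakening: key, val unused)
affine ✗ (uses contraction: ctr ×2)
relevant ✗ (needs weakening: key, val unused)
unrestricted ✓ (well-typed at ((Int -> (Bool -> Int -> Int) -> Int) -> Int -> Int) -> Int; no restrictions here)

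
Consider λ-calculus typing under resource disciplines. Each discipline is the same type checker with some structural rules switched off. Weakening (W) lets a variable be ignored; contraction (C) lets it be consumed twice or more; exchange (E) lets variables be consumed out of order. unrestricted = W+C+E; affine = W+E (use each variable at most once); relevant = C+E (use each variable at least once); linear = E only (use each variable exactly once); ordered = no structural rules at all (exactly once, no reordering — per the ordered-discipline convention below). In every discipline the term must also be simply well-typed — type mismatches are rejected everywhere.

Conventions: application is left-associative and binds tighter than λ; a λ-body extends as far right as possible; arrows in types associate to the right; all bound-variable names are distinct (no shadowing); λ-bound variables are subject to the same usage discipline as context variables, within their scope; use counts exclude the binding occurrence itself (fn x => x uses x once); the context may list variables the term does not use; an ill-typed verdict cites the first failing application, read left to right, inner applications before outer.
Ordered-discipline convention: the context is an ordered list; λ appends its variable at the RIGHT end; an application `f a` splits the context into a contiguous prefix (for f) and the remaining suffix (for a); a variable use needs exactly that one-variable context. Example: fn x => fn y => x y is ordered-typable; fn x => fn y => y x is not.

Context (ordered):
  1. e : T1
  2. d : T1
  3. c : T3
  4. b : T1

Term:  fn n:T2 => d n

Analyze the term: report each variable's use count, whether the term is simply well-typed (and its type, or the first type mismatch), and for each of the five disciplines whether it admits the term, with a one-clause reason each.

use counts: e=0; d=1; c=0; b=0; n (λ-bound)=1
left-to-right use order: d, n
typing: ill-typed: applying a non-function (T1)
ordered: ✗, the type mismatch rejects it
linear: ✗, not simply typable
affine: ✗, fails simple typing
relevant: ✗, a type mismatch blocks all five
unrestricted: ✗, the type mismatch rejects it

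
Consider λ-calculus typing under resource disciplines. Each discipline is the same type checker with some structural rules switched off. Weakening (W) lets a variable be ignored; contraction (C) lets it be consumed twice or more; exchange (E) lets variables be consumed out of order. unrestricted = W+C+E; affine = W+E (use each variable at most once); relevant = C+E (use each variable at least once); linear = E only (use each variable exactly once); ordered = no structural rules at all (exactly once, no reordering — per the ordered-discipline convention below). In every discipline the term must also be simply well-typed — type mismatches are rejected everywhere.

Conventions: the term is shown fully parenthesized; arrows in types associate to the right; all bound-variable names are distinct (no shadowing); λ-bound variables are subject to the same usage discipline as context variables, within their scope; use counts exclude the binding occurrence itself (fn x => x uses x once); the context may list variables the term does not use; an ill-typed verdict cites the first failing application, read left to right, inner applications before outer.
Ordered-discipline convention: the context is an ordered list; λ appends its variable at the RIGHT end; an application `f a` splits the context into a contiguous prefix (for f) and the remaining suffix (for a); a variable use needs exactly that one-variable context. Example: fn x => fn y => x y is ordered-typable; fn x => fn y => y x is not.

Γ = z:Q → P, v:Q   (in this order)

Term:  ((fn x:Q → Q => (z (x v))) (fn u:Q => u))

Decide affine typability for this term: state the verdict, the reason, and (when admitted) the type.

yes — at most one use each (z, v, x, u); term : P
variable uses: z=1; v=1; x (bound)=1; u (bound)=1
left-to-right use order: z, x, v, u
typing: well-typed at P
across the five disciplines: ordered ✗; linear ✓; affine ✓; relevant ✓; unrestricted ✓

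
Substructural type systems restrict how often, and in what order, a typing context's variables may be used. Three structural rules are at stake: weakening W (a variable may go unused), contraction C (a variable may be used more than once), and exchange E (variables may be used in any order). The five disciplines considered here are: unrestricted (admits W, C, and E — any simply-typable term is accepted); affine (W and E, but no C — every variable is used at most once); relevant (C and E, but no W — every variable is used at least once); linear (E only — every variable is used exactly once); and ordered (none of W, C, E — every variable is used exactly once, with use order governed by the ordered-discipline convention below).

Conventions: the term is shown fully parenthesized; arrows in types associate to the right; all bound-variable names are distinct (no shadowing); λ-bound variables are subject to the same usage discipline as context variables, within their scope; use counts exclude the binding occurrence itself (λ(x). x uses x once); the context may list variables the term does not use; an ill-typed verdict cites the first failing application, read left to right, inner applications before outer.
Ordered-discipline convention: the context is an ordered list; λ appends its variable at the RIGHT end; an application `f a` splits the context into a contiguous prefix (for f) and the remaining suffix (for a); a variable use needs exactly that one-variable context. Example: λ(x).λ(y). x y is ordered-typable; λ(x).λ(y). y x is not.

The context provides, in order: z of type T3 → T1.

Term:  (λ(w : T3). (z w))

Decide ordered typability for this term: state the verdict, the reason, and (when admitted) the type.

yes — one use each (z, w); ordered split holds; term : T3 → T1
use counts: z: 1, w [bound]: 1
left-to-right use order: z, w
typing: ✓ — T3 → T1
summary: ordered ✓; linear ✓; affine ✓; relevant ✓; unrestricted ✓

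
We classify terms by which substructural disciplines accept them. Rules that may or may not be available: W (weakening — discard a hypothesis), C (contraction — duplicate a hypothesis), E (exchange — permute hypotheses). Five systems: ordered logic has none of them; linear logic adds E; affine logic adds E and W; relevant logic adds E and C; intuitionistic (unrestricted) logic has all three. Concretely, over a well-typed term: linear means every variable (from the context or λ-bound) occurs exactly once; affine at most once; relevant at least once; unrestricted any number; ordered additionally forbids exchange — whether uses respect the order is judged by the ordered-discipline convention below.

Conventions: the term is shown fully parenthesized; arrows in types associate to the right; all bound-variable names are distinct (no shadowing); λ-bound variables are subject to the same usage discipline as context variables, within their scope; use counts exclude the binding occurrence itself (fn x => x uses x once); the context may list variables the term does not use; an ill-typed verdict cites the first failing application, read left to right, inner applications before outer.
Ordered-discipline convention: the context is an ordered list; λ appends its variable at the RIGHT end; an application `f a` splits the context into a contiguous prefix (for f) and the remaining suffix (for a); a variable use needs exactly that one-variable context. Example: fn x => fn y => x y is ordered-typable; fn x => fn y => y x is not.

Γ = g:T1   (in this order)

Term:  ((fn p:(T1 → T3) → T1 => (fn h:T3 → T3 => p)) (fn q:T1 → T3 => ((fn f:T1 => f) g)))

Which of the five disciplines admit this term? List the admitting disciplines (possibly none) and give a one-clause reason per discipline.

admitted in: affine, unrestricted
variable uses: g ×1, p [bound] ×1, h [bound] ×0, q [bound] ×0, f [bound] ×1
uses in reading order: p, f, g
typing: well-typed — term : (T3 → T3) → (T1 → T3) → T1
ordered: ✗ — unused: h, q — weakening required
linear: ✗ — unused: h, q — weakening required
affine: ✓ — no duplicate uses among g, p, h, q, f
relevant: ✗ — unused: h, q — weakening required
unrestricted: ✓ — type-checks ((T3 → T3) → (T1 → T3) → T1) and nothing is barred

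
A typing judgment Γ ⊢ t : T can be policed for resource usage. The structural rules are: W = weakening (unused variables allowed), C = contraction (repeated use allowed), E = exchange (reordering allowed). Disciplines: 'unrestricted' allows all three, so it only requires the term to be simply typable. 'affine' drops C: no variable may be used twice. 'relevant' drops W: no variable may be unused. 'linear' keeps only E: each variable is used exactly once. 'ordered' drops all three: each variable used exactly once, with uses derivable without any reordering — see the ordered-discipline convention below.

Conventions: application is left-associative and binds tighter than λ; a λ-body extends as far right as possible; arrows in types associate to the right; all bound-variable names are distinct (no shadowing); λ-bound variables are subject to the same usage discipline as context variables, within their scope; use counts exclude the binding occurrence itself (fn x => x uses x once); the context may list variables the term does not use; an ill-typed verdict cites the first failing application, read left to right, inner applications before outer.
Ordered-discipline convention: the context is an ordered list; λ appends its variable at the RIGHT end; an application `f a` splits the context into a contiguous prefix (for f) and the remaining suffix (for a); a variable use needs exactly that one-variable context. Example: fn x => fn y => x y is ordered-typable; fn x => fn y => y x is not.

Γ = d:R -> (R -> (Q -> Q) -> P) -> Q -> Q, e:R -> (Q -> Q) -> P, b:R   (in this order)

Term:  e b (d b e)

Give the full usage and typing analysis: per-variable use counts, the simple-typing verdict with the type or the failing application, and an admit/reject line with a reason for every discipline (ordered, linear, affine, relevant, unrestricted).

variable uses: d ×1; e ×2; b ×2
uses in reading order: e, b, d, b, e
typing: well-typed at P
ordered: ✗ — uses contraction: e ×2, b ×2
linear: ✗ — uses contraction: e ×2, b ×2
affine: ✗ — uses contraction: e ×2, b ×2
relevant: ✓ — every one of d, e, b appears
unrestricted: ✓ — well-typed at P; no restrictions here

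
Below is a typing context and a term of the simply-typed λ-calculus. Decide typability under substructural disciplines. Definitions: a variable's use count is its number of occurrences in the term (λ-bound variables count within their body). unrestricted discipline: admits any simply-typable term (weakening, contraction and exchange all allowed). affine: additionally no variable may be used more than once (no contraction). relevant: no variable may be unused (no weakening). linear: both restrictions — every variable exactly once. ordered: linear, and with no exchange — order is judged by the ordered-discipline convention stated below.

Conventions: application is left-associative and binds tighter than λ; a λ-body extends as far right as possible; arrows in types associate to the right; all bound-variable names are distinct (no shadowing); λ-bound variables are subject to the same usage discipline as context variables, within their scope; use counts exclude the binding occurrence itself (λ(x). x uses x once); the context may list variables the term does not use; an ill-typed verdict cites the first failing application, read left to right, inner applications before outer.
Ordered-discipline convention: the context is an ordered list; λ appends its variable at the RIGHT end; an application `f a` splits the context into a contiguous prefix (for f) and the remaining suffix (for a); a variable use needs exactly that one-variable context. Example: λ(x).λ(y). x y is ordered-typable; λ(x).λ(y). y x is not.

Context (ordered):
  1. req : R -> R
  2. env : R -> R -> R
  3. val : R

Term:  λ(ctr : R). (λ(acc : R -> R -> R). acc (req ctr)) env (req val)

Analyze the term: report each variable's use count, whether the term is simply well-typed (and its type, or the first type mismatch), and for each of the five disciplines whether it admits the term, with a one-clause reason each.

use counts: req=2, env=1, val=1, ctr [bound]=1, acc [bound]=1
use order (left to right): acc, req, ctr, env, req, val
typing: the term checks, with type R -> R
ordered: ✗, needs contraction — req ×2
linear: ✗, needs contraction — req ×2
affine: ✗, needs contraction — req ×2
relevant: ✓, at least one use each (req, env, val, ctr, acc)
unrestricted: ✓, well-typed at R -> R; no restrictions here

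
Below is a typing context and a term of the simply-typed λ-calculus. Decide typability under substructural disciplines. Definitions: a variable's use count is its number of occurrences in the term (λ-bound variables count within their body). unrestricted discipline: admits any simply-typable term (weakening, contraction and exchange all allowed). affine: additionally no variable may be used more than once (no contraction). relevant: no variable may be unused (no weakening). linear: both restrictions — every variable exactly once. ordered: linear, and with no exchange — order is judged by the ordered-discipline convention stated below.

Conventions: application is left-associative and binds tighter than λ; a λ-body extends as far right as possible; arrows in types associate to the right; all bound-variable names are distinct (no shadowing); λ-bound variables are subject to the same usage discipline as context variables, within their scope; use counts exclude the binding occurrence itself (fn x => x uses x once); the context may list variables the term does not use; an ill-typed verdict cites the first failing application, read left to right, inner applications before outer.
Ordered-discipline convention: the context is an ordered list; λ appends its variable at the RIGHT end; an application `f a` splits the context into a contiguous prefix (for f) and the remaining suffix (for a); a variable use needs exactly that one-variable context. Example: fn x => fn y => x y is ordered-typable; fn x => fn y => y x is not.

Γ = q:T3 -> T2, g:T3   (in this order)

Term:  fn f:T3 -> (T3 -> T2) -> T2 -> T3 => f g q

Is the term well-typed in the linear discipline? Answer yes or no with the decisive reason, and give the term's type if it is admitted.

yes — each of q, g, f used exactly once; term : (T3 -> (T3 -> T2) -> T2 -> T3) -> T2 -> T3
use counts: q=1; g=1; f (bound)=1
use order (left to right): f, g, q
typing: well-typed at (T3 -> (T3 -> T2) -> T2 -> T3) -> T2 -> T3
per-discipline verdicts: ordered ✗, linear ✓, affine ✓, relevant ✓, unrestricted ✓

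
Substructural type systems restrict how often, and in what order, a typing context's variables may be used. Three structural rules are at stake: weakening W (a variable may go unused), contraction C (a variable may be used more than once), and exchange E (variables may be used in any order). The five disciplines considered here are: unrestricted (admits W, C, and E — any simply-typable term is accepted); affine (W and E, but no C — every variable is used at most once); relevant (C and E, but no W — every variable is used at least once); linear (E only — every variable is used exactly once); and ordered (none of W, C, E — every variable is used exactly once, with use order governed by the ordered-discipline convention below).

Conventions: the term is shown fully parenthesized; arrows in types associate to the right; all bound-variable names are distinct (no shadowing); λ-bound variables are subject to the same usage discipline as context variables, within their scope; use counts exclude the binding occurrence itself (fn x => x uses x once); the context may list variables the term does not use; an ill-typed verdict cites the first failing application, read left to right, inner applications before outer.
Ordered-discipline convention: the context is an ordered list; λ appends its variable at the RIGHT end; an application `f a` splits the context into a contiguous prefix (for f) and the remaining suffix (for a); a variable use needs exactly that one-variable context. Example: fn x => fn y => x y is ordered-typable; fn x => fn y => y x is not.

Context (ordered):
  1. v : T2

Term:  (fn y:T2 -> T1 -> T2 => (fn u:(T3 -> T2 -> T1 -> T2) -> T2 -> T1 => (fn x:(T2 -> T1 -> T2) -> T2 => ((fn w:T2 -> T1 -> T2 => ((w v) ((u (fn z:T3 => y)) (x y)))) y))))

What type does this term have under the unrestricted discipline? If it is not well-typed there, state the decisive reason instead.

term : (T2 -> T1 -> T2) -> ((T3 -> T2 -> T1 -> T2) -> T2 -> T1) -> ((T2 -> T1 -> T2) -> T2) -> T2
counts: v: 1×, y [bound]: 3×, u [bound]: 1×, x [bound]: 1×, w [bound]: 1×, z [bound]: 0×
order of uses: w, v, u, y, x, y, y
typing: the term checks, with type (T2 -> T1 -> T2) -> ((T3 -> T2 -> T1 -> T2) -> T2 -> T1) -> ((T2 -> T1 -> T2) -> T2) -> T2
summary: ordered ✗ · linear ✗ · affine ✗ · relevant ✗ · unrestricted ✓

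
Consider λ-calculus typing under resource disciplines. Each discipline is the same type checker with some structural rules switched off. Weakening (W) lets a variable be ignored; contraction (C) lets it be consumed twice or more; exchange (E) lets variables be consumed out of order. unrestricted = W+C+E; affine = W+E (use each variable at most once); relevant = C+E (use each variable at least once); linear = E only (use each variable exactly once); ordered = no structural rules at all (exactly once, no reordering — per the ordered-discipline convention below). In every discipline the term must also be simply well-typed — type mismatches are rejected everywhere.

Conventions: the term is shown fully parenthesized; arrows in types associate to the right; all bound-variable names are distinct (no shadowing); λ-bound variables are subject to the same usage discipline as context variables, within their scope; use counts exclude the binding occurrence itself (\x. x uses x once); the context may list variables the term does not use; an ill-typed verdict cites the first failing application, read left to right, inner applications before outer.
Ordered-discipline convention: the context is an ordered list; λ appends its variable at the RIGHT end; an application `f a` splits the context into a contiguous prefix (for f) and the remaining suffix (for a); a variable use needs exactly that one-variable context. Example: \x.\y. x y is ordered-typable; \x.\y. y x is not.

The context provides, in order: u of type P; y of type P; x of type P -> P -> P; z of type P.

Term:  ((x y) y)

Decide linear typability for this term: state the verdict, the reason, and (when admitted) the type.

no — repeated use of y ×2; u, z never used (weakening)
use counts: u ×0, y ×2, x ×1, z ×0
uses in reading order: x, y, y
typing: the term checks, with type P
all disciplines: ordered ✗; linear ✗; affine ✗; relevant ✗; unrestricted ✓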